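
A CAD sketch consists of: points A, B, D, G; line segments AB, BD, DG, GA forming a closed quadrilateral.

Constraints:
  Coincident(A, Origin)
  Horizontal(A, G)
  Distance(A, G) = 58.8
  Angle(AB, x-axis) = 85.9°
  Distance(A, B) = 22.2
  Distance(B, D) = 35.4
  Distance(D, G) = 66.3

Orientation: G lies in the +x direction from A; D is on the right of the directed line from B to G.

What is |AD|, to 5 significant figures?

13.889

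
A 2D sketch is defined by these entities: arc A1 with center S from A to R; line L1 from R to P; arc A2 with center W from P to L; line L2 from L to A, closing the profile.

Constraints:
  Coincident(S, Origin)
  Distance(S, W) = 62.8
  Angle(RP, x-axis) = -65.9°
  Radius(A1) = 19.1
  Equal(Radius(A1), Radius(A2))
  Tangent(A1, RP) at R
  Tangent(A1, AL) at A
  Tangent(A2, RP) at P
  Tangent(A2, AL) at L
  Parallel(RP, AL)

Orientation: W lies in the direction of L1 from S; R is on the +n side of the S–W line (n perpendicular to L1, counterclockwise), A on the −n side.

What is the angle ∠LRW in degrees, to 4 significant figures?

14.39°

Tangency of A1 to both parallel lines with radius 19.1 puts R and A at S ± 19.1·n: R = (17.44, 7.799), A = (-17.44, -7.799). Equal radii place P and L the same way about W: P = W + 19.1·n = (43.08, -49.53), L = W − 19.1·n = (8.208, -65.13). Then cos ∠LRW = RL·RW / (|RL||RW|), giving 14.39°.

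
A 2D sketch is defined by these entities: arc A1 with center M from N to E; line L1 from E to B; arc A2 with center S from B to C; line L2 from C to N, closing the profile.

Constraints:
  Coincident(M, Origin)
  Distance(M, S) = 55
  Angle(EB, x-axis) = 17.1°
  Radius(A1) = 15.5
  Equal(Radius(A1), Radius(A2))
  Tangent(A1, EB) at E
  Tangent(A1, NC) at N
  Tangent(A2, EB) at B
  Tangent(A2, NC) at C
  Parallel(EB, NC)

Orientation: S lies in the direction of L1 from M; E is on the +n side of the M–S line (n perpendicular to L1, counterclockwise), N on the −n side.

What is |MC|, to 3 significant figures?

57.1

The slot axis is L1's direction at 17.1°, so u = (cos 17.1°, sin 17.1°) = (0.956, 0.294) and n = (−sin 17.1°, cos 17.1°) = (-0.294, 0.956). M is at the origin and S lies 55.0 along u from M, so S = 55.0·u = (52.6, 16.2). Tangency of A1 to both parallel lines with radius 15.5 puts E and N at M ± 15.5·n: E = (-4.56, 14.8), N = (4.56, -14.8). Equal radii place B and C the same way about S: B = S + 15.5·n = (48.0, 31.0), C = S − 15.5·n = (57.1, 1.36). Then |MC| = |C − M| = 57.1.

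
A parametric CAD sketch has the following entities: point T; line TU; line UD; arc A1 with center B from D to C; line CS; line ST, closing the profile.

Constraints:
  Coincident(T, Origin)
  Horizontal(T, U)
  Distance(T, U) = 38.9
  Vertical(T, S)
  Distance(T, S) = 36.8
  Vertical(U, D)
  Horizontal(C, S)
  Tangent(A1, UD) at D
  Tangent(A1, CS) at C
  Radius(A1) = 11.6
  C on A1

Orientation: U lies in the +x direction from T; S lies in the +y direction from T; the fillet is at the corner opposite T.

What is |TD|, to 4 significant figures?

46.35

T is at the origin; T and U share the same y with |TU| = 38.9 and U on the +x side, so U = (38.90, 0.000). TS is vertical with |TS| = 36.8 and S on the +y side, so S = (0.000, 36.80). The virtual corner opposite T is at (38.90, 36.80). A1 meets UD tangentially, so BD is at right angles to UD and the tangent condition forces BC to be normal to CS, with radius 11.6, so the center B sits 11.6 in from both sides at B = (27.30, 25.20). That places the tangent points at D = (38.90, 25.20) on UD and C = (27.30, 36.80) on CS. Then |TD| = |D − T| = 46.35.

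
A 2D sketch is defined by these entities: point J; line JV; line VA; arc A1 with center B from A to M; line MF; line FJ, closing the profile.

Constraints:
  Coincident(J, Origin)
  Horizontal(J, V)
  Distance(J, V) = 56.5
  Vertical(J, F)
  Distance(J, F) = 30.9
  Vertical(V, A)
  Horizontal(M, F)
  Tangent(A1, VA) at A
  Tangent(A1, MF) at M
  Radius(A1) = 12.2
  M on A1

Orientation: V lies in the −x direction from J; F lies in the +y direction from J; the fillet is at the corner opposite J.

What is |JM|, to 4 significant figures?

54.01

J is at the origin; JV is horizontal with |JV| = 56.5 and V on the −x side, so V = (-56.50, 0.000). J and F share the same x with |JF| = 30.9 and F on the +y side, so F = (0.000, 30.90). The virtual corner opposite J is at (-56.50, 30.90). Since A1 is tangent to VA there, BA ⟂ VA and since A1 is tangent to MF there, BM ⟂ MF, with radius 12.2, so the center B sits 12.2 in from both sides at B = (-44.30, 18.70). That places the tangent points at A = (-56.50, 18.70) on VA and M = (-44.30, 30.90) on MF. Then |JM| = |M − J| = 54.01.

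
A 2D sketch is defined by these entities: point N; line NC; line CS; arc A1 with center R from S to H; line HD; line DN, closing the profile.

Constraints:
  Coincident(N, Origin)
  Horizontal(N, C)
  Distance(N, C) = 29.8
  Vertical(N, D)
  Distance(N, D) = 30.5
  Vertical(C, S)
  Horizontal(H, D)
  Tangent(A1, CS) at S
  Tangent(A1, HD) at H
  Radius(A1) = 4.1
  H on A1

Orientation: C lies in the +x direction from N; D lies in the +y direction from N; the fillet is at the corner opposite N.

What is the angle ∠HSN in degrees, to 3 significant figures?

86.5°

The virtual corner opposite N is at (29.8, 30.5). Tangency of A1 to CS means the radius RS is perpendicular to CS and tangency of A1 to HD means the radius RH is perpendicular to HD, with radius 4.1, so the center R sits 4.1 in from both sides at R = (25.7, 26.4). That places the tangent points at S = (29.8, 26.4) on CS and H = (25.7, 30.5) on HD. Then cos ∠HSN = SH·SN / (|SH||SN|), giving 86.5°.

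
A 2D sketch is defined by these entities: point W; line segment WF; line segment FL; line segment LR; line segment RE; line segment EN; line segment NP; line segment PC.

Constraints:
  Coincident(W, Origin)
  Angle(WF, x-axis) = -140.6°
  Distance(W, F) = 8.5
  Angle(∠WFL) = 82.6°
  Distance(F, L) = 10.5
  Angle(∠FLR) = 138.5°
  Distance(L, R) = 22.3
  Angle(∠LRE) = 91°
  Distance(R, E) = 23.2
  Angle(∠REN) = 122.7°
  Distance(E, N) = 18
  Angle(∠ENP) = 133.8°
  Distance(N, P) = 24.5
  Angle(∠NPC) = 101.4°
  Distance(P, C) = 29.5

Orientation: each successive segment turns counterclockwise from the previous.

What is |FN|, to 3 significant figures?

30.5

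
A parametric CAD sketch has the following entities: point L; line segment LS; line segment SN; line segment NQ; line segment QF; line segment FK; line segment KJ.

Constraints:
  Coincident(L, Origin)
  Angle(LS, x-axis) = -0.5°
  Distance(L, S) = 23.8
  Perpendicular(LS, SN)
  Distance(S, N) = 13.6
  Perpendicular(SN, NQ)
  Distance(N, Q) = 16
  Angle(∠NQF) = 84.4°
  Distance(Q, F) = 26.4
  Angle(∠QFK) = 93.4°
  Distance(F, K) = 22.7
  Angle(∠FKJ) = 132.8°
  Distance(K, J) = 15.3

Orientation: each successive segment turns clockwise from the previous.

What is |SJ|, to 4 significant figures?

19.22

L is at the origin; LS runs at -0.5° with length 23.8, so S = (23.80, -0.2077). LS is perpendicular to SN, so SN runs at -90.50°; with |SN| = 13.6, N = (23.68, -13.81). SN ⟂ NQ, so NQ runs at 179.5°; with |NQ| = 16.0, Q = (7.681, -13.67). ∠NQF = 84.4° gives QF at 83.90° from the x-axis; with |QF| = 26.4, F = (10.49, 12.58). ∠QFK = 93.4° gives FK at -2.700° from the x-axis; with |FK| = 22.7, K = (33.16, 11.51). ∠FKJ = 132.8° gives KJ at -49.90° from the x-axis; with |KJ| = 15.3, J = (43.02, -0.1896). Then |SJ| = |J − S| = 19.22.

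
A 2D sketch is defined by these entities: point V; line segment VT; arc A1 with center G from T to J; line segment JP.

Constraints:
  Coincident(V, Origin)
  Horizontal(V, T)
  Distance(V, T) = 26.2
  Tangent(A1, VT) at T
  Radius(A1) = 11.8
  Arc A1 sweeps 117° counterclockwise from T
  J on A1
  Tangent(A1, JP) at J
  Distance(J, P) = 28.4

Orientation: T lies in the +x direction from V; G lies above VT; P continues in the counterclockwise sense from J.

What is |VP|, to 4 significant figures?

48.69

On A1, T sits at bearing -90° from G; a 117° counterclockwise sweep puts J at bearing 27°, so J = G + 11.8·(cos 27°, sin 27°) = (36.71, 17.16). A1 meets JP tangentially, so GJ is at right angles to JP, so JP runs along (−sin 27°, cos 27°); with |JP| = 28.4, P = (23.82, 42.46). Then |VP| = |P − V| = 48.69.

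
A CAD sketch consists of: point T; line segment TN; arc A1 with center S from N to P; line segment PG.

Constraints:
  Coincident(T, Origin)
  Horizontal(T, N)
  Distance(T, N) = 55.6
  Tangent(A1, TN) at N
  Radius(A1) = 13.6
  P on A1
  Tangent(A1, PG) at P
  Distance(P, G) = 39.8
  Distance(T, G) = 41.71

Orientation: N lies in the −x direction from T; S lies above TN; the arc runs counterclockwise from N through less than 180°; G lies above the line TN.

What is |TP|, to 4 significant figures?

45.22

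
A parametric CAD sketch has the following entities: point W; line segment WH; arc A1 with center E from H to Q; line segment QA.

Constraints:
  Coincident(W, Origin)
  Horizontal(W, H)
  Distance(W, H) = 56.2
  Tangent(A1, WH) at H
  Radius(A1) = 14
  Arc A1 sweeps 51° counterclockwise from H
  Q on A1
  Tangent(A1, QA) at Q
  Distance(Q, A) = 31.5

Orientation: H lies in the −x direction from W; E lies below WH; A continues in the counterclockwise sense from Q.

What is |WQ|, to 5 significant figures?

67.280

W is at the origin; WH is horizontal with |WH| = 56.2 and H on the −x side, so H = (-56.200, 0.0000). A1 meets WH tangentially, so EH is at right angles to WH, so E = H + (0, -14) = (-56.200, -14.000). On A1, H sits at bearing 90° from E; a 51° counterclockwise sweep puts Q at bearing 141°, so Q = E + 14.0·(cos 141°, sin 141°) = (-67.080, -5.1895). Then |WQ| = |Q − W| = 67.280.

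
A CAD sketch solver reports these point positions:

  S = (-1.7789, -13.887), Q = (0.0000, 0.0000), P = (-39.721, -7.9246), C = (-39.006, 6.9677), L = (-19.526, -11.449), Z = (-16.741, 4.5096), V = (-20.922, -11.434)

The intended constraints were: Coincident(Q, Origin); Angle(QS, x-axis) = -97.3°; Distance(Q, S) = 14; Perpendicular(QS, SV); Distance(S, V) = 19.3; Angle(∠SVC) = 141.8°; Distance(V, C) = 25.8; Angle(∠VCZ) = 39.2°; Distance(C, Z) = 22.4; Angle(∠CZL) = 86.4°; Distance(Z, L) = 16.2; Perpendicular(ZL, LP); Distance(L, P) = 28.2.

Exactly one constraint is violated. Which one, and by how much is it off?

Distance(L, P) = 28.2 — off by 7.70.

Q = (0.00, 0.00) ✓; QS at -97.30° ✓; |QS| = 14.00 ✓; ∠(QS, SV) = 90.00° ✓; |SV| = 19.30 ✓; ∠SVC = 141.8° ✓; |VC| = 25.80 ✓; ∠VCZ = 39.20° ✓; |CZ| = 22.40 ✓; ∠CZL = 86.40° ✓; |ZL| = 16.20 ✓; ∠(ZL, LP) = 90.00° ✓; |LP| = 20.50 ✗.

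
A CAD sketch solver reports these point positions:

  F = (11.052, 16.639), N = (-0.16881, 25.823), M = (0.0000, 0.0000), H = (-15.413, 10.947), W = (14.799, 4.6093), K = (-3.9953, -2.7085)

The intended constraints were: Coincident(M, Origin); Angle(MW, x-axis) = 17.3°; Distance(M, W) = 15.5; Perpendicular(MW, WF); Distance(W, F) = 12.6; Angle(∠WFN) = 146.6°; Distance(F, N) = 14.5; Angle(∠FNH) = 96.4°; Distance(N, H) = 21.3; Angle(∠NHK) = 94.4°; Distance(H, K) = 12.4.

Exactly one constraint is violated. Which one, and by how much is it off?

Distance(H, K) = 12.4 — off by 5.40.

M = (0.00, 0.00) ✓; MW at 17.30° ✓; |MW| = 15.50 ✓; ∠(MW, WF) = 90.00° ✓; |WF| = 12.60 ✓; ∠WFN = 146.6° ✓; |FN| = 14.50 ✓; ∠FNH = 96.40° ✓; |NH| = 21.30 ✓; ∠NHK = 94.40° ✓; |HK| = 17.80 ✗.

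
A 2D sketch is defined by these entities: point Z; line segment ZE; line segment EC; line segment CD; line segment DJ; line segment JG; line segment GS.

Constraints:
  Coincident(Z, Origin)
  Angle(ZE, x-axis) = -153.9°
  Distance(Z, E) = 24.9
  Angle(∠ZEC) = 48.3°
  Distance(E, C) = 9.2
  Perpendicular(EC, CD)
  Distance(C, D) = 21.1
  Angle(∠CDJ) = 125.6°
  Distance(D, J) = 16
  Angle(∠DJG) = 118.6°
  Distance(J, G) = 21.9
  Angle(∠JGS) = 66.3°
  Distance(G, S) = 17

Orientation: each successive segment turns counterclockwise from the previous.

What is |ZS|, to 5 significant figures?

28.538

Z is at the origin; ZE runs at -153.9° with length 24.9, so E = (-22.361, -10.954). ∠ZEC = 48.3° gives EC at -22.200° from the x-axis; with |EC| = 9.2, C = (-13.843, -14.431). The perpendicularity gives CD at right angles to EC, so CD runs at 67.800°; with |CD| = 21.1, D = (-5.8704, 5.1052). ∠CDJ = 125.6° gives DJ at 122.20° from the x-axis; with |DJ| = 16.0, J = (-14.396, 18.644). ∠DJG = 118.6° gives JG at -176.40° from the x-axis; with |JG| = 21.9, G = (-36.253, 17.269). ∠JGS = 66.3° gives GS at -62.700° from the x-axis; with |GS| = 17.0, S = (-28.456, 2.1627). Then |ZS| = |S − Z| = 28.538.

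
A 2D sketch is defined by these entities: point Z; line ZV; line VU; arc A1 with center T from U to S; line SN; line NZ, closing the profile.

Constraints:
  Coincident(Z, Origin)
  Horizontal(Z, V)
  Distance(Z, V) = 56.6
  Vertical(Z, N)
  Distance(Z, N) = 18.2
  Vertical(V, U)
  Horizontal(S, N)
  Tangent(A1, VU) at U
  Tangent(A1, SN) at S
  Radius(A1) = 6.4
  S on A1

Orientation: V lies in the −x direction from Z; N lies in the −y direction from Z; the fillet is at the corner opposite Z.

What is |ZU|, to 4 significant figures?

57.82

Z is at the origin; ZV is horizontal with |ZV| = 56.6 and V on the −x side, so V = (-56.60, 0.000). ZN is vertical with |ZN| = 18.2 and N on the −y side, so N = (0.000, -18.20). The virtual corner opposite Z is at (-56.60, -18.20). The tangent condition forces TU to be normal to VU and since A1 is tangent to SN there, TS ⟂ SN, with radius 6.4, so the center T sits 6.4 in from both sides at T = (-50.20, -11.80). That places the tangent points at U = (-56.60, -11.80) on VU and S = (-50.20, -18.20) on SN. Then |ZU| = |U − Z| = 57.82.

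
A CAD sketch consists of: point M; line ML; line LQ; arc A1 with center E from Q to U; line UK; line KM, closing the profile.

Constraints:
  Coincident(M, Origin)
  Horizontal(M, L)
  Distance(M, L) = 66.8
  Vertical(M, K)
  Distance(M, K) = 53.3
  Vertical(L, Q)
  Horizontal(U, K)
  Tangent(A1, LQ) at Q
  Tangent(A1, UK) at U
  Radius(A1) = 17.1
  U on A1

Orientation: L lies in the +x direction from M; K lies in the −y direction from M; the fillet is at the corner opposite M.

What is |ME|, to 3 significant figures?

61.5

M is at the origin; ML is horizontal with |ML| = 66.8 and L on the +x side, so L = (66.8, 0.00). MK is vertical with |MK| = 53.3 and K on the −y side, so K = (0.00, -53.3). The virtual corner opposite M is at (66.8, -53.3). A1 meets LQ tangentially, so EQ is at right angles to LQ and the tangent condition forces EU to be normal to UK, with radius 17.1, so the center E sits 17.1 in from both sides at E = (49.7, -36.2). Then |ME| = |E − M| = 61.5.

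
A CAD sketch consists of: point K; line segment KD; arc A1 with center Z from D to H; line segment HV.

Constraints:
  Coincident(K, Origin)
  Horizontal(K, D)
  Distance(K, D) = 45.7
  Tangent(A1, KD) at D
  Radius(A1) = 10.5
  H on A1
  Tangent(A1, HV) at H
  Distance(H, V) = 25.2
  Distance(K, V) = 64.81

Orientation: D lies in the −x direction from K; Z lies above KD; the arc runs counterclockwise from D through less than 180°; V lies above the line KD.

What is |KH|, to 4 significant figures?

41.27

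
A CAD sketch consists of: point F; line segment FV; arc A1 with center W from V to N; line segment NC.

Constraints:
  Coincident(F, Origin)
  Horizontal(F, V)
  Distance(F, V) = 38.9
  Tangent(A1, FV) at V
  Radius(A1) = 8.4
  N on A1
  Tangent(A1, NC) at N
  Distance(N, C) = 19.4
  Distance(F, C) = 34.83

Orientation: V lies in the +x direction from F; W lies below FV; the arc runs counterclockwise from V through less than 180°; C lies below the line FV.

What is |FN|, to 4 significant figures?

31.45

Checks: F = (0.00, 0.00) ✓; |WN| = 8.400 ✓; ∠(WN, NC) = 90.00° ✓; |NC| = 19.40 ✓; |FC| = 34.83 ✓.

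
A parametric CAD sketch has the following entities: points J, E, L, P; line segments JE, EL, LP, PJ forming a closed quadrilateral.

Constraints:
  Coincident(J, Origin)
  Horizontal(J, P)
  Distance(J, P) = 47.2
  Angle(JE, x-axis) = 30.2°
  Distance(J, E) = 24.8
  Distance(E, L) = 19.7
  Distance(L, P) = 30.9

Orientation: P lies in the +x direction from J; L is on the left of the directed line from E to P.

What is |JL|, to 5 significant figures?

43.764

J is at the origin; J and P share the same y with |JP| = 47.2 and P in +x, so P = (47.2, 0). JE runs at 30.2° with |JE| = 24.8, so E = (21.434, 12.475). L is determined by |EL| = 19.7 and |LP| = 30.9 together: it lies at the intersection of circle(E, 19.7) and circle(P, 30.9). With |EP| = 28.627, the foot of the radical line on EP is 4.4152 from E and the perpendicular offset is √(19.7² − 4.4152²) = 19.199. Taking the left-of-EP solution: L = (33.774, 27.831).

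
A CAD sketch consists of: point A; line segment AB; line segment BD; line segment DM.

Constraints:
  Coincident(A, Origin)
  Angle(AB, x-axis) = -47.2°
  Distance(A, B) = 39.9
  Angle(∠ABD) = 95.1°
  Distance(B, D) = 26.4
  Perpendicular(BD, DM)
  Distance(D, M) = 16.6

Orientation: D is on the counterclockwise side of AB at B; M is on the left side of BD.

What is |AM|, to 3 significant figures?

37.8

A is at the origin; AB runs at -47.2° with length 39.9, so B = 39.9·(cos -47.2°, sin -47.2°) = (27.1, -29.3). ∠ABD = 95.1°, so BD runs at -47.2° + (180° − 95.1°) = 37.7° from the x-axis; with |BD| = 26.4, D = B + 26.4·(cos 37.7°, sin 37.7°) = (48.0, -13.1). The perpendicularity gives DM at right angles to BD; with |DM| = 16.6 on the left of BD, M = D + 16.6·(-0.612, 0.791) = (37.8, 0.00280). Then |AM| = |M − A| = 37.8.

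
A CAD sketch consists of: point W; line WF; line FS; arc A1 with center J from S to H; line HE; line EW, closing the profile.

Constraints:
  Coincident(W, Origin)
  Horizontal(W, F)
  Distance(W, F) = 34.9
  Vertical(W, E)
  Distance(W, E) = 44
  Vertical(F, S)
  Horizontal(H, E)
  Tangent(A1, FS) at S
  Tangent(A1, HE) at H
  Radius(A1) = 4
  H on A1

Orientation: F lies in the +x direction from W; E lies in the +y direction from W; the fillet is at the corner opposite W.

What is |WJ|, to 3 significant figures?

50.5

W is at the origin; WF is horizontal with |WF| = 34.9 and F on the +x side, so F = (34.9, 0.00). W and E share the same x with |WE| = 44.0 and E on the +y side, so E = (0.00, 44.0). The virtual corner opposite W is at (34.9, 44.0). Tangency of A1 to FS means the radius JS is perpendicular to FS and since A1 is tangent to HE there, JH ⟂ HE, with radius 4.0, so the center J sits 4.0 in from both sides at J = (30.9, 40.0). Then |WJ| = |J − W| = 50.5.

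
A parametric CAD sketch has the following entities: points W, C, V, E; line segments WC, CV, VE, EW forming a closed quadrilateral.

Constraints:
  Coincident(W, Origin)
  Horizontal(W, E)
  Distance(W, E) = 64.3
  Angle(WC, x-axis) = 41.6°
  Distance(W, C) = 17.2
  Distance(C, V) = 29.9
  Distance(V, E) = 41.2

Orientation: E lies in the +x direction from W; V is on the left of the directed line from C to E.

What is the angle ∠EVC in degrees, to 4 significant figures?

94.30°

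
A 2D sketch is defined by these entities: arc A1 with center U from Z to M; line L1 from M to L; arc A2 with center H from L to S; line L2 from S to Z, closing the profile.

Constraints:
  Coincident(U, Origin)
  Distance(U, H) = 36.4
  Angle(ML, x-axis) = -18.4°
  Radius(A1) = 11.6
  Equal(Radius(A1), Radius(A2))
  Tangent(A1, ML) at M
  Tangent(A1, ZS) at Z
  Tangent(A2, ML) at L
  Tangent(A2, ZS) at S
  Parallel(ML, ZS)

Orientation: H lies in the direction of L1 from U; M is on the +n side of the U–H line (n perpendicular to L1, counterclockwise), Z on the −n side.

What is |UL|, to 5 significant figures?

38.204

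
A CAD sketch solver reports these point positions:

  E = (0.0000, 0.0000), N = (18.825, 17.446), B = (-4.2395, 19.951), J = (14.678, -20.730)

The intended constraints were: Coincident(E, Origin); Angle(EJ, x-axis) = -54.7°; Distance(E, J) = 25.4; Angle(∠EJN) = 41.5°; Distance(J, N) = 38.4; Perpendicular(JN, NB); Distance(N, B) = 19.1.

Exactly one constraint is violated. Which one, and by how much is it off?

Distance(N, B) = 19.1 — off by 4.10.

E = (0.00, 0.00) ✓; EJ at -54.70° ✓; |EJ| = 25.40 ✓; ∠EJN = 41.50° ✓; |JN| = 38.40 ✓; ∠(JN, NB) = 90.00° ✓; |NB| = 23.20 ✗.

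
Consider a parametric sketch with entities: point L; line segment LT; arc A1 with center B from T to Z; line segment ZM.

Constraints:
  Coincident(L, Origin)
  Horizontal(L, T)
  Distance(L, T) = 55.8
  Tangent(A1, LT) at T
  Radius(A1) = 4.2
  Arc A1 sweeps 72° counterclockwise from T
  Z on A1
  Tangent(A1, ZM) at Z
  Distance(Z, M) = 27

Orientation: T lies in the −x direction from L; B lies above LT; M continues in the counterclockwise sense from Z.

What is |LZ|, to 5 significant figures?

51.887

L is at the origin; LT is horizontal with |LT| = 55.8 and T on the −x side, so T = (-55.800, 0.0000). A1 meets LT tangentially, so BT is at right angles to LT, so B = T + (0, 4.2) = (-55.800, 4.2000). On A1, T sits at bearing -90° from B; a 72° counterclockwise sweep puts Z at bearing -18°, so Z = B + 4.2·(cos -18°, sin -18°) = (-51.806, 2.9021). Then |LZ| = |Z − L| = 51.887.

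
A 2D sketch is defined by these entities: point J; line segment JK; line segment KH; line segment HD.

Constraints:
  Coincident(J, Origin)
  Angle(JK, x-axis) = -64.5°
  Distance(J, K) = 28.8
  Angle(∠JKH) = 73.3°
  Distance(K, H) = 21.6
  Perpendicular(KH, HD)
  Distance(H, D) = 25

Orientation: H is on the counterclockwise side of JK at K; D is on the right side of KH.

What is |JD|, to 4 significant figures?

54.25

∠JKH = 73.3°, so KH runs at -64.5° + (180° − 73.3°) = 42.20° from the x-axis; with |KH| = 21.6, H = K + 21.6·(cos 42.20°, sin 42.20°) = (28.40, -11.49). KH ⟂ HD; with |HD| = 25.0 on the right of KH, D = H + 25.0·(0.6717, -0.7408) = (45.19, -30.01). Then |JD| = |D − J| = 54.25.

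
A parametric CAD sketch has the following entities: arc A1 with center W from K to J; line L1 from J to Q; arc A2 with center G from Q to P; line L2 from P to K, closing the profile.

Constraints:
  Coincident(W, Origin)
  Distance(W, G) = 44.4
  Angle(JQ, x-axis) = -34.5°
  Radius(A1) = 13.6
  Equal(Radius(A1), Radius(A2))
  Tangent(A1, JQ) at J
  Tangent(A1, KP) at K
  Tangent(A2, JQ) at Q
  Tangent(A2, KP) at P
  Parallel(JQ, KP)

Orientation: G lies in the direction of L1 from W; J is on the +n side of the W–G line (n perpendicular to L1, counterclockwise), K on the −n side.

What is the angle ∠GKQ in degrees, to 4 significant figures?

14.46°

The slot axis is L1's direction at -34.5°, so u = (cos -34.5°, sin -34.5°) = (0.8241, -0.5664) and n = (−sin -34.5°, cos -34.5°) = (0.5664, 0.8241). W is at the origin and G lies 44.4 along u from W, so G = 44.4·u = (36.59, -25.15). Tangency of A1 to both parallel lines with radius 13.6 puts J and K at W ± 13.6·n: J = (7.703, 11.21), K = (-7.703, -11.21). Equal radii place Q and P the same way about G: Q = G + 13.6·n = (44.29, -13.94), P = G − 13.6·n = (28.89, -36.36). Then cos ∠GKQ = KG·KQ / (|KG||KQ|), giving 14.46°.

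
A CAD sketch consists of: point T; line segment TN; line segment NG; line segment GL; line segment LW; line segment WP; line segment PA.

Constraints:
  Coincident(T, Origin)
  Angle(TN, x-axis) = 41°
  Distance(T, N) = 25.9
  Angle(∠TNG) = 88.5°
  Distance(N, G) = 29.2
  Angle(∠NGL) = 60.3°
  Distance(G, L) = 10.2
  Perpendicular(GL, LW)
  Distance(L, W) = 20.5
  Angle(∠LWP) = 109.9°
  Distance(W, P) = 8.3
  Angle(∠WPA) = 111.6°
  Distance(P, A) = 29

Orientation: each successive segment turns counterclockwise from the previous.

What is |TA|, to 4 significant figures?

54.43

T is at the origin; TN runs at 41.0° with length 25.9, so N = (19.55, 16.99). ∠TNG = 88.5° gives NG at 132.5° from the x-axis; with |NG| = 29.2, G = (-0.1803, 38.52). ∠NGL = 60.3° gives GL at -107.8° from the x-axis; with |GL| = 10.2, L = (-3.298, 28.81). The perpendicularity gives LW at right angles to GL, so LW runs at -17.80°; with |LW| = 20.5, W = (16.22, 22.54). ∠LWP = 109.9° gives WP at 52.30° from the x-axis; with |WP| = 8.3, P = (21.30, 29.11). ∠WPA = 111.6° gives PA at 120.7° from the x-axis; with |PA| = 29.0, A = (6.490, 54.04). Then |TA| = |A − T| = 54.43.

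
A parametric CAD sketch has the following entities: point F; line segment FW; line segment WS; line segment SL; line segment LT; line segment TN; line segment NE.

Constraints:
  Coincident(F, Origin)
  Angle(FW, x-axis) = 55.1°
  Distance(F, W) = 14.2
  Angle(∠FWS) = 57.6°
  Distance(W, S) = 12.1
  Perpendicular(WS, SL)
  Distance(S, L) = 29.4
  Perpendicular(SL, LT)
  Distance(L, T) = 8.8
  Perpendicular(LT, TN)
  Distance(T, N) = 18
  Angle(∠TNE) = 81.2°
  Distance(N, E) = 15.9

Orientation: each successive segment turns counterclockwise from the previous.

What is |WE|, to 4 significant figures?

23.51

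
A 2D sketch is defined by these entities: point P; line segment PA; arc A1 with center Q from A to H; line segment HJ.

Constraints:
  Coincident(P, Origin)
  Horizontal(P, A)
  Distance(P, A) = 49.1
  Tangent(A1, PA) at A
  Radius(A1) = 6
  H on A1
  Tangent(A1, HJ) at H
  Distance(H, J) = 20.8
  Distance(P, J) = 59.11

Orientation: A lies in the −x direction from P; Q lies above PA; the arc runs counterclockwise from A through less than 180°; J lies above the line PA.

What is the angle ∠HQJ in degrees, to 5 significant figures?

73.909°

P is at the origin; P and A share the same y with |PA| = 49.1 and A on the −x side, so A = (-49.100, 0.0000). The tangent condition forces QA to be normal to PA, so Q = A + (0, 6) = (-49.100, 6.0000). Since QH ⟂ HJ (tangency), |QJ| = √(6.0² + 20.8²) = 21.648 regardless of where H sits on A1. So J lies on both circle(P, 59.11) and circle(Q, 21.648); the above-PA intersection is J = (-52.377, 27.399). H is the foot of the tangent from J: H = (-43.653, 8.5164).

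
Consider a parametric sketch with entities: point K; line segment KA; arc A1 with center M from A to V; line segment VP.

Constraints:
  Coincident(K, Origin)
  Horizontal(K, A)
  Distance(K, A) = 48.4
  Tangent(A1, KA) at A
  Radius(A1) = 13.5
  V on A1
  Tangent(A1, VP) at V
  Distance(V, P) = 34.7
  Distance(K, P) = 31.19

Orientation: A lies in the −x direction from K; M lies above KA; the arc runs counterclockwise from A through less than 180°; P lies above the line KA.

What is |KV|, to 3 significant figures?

39.2

Checks: |MV| = 13.50 ✓; ∠(MV, VP) = 90.00° ✓; |VP| = 34.70 ✓; |KP| = 31.19 ✓.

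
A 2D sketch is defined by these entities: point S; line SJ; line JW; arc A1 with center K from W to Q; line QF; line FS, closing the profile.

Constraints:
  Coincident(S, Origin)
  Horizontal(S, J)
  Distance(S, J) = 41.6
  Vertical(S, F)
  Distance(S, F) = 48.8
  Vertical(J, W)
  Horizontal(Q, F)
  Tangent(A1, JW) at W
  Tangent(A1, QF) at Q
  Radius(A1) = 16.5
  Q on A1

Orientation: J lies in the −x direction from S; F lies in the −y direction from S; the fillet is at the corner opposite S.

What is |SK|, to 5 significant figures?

40.906

S is at the origin; S and J share the same y with |SJ| = 41.6 and J on the −x side, so J = (-41.600, 0.0000). S and F share the same x with |SF| = 48.8 and F on the −y side, so F = (0.0000, -48.800). The virtual corner opposite S is at (-41.600, -48.800). A1 meets JW tangentially, so KW is at right angles to JW and since A1 is tangent to QF there, KQ ⟂ QF, with radius 16.5, so the center K sits 16.5 in from both sides at K = (-25.100, -32.300). Then |SK| = |K − S| = 40.906.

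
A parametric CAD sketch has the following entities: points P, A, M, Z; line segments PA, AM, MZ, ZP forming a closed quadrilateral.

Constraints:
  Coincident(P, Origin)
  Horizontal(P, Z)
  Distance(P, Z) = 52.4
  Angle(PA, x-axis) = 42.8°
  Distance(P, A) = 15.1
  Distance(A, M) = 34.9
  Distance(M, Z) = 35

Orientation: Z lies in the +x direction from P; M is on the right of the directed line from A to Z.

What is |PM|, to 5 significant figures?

33.124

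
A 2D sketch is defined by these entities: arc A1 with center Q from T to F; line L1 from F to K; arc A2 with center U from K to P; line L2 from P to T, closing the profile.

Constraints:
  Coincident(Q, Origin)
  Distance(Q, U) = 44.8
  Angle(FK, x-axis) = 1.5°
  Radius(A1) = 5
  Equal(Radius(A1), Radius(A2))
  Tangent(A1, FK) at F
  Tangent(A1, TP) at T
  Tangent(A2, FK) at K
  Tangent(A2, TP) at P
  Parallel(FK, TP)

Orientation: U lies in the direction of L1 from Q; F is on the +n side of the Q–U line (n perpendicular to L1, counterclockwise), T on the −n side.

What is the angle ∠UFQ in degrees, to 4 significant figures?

83.63°

The slot axis is L1's direction at 1.5°, so u = (cos 1.5°, sin 1.5°) = (0.9997, 0.02618) and n = (−sin 1.5°, cos 1.5°) = (-0.02618, 0.9997). Q is at the origin and U lies 44.8 along u from Q, so U = 44.8·u = (44.78, 1.173). Tangency of A1 to both parallel lines with radius 5.0 puts F and T at Q ± 5.0·n: F = (-0.1309, 4.998), T = (0.1309, -4.998). Then cos ∠UFQ = FU·FQ / (|FU||FQ|), giving 83.63°.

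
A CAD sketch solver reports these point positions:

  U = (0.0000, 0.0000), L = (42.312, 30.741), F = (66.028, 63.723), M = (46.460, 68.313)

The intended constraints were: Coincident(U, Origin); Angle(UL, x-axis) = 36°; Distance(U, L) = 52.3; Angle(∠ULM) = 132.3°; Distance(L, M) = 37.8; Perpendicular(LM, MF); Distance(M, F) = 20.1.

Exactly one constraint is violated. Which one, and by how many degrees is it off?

Perpendicular(LM, MF) — off by 6.90°.

U = (0.00, 0.00) ✓; UL at 36.00° ✓; |UL| = 52.30 ✓; ∠ULM = 132.3° ✓; |LM| = 37.80 ✓; ∠(LM, MF) = 96.90° ✗; |MF| = 20.10 ✓.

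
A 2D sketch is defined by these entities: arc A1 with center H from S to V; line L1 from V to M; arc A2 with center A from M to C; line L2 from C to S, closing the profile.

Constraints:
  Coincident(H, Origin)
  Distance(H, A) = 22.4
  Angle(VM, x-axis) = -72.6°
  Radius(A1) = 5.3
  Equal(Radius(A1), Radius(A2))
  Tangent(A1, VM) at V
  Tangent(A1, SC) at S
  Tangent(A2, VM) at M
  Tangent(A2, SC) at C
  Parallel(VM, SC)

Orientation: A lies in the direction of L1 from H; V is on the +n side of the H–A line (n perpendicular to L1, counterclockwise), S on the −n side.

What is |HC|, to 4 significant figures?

23.02

The slot axis is L1's direction at -72.6°, so u = (cos -72.6°, sin -72.6°) = (0.2990, -0.9542) and n = (−sin -72.6°, cos -72.6°) = (0.9542, 0.2990). H is at the origin and A lies 22.4 along u from H, so A = 22.4·u = (6.699, -21.37). Tangency of A1 to both parallel lines with radius 5.3 puts V and S at H ± 5.3·n: V = (5.057, 1.585), S = (-5.057, -1.585). Equal radii place M and C the same way about A: M = A + 5.3·n = (11.76, -19.79), C = A − 5.3·n = (1.641, -22.96). Then |HC| = |C − H| = 23.02.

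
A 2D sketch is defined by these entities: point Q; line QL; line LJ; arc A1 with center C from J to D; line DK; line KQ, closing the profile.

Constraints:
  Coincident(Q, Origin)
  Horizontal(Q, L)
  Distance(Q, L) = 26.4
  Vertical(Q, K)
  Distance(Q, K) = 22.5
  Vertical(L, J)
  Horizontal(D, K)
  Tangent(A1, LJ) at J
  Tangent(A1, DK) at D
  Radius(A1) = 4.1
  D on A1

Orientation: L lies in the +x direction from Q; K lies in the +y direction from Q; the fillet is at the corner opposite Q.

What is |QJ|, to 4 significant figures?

32.18

Q is at the origin; QL is horizontal with |QL| = 26.4 and L on the +x side, so L = (26.40, 0.000). QK is vertical with |QK| = 22.5 and K on the +y side, so K = (0.000, 22.50). The virtual corner opposite Q is at (26.40, 22.50). A1 meets LJ tangentially, so CJ is at right angles to LJ and A1 meets DK tangentially, so CD is at right angles to DK, with radius 4.1, so the center C sits 4.1 in from both sides at C = (22.30, 18.40). That places the tangent points at J = (26.40, 18.40) on LJ and D = (22.30, 22.50) on DK. Then |QJ| = |J − Q| = 32.18.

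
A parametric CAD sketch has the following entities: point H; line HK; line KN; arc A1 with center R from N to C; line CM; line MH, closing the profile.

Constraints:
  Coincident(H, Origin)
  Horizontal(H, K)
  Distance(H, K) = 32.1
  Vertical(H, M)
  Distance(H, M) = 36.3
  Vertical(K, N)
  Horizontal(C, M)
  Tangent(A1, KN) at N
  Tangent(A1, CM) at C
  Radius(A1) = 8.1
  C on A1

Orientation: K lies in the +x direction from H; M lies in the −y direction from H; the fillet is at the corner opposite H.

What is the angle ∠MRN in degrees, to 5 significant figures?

161.35°

H is at the origin; H and K share the same y with |HK| = 32.1 and K on the +x side, so K = (32.100, 0.0000). HM is vertical with |HM| = 36.3 and M on the −y side, so M = (0.0000, -36.300). The virtual corner opposite H is at (32.100, -36.300). The tangent condition forces RN to be normal to KN and the tangent condition forces RC to be normal to CM, with radius 8.1, so the center R sits 8.1 in from both sides at R = (24.000, -28.200). That places the tangent points at N = (32.100, -28.200) on KN and C = (24.000, -36.300) on CM. Then cos ∠MRN = RM·RN / (|RM||RN|), giving 161.35°.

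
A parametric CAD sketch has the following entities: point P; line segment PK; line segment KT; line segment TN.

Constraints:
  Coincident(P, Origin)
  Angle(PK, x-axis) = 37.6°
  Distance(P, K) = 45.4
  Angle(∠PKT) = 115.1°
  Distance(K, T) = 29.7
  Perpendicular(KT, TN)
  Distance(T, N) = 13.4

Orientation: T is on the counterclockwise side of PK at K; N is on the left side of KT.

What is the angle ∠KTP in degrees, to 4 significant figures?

40.02°

P is at the origin; PK runs at 37.6° with length 45.4, so K = 45.4·(cos 37.6°, sin 37.6°) = (35.97, 27.70). ∠PKT = 115.1°, so KT runs at 37.6° + (180° − 115.1°) = 102.5° from the x-axis; with |KT| = 29.7, T = K + 29.7·(cos 102.5°, sin 102.5°) = (29.54, 56.70). Then cos ∠KTP = TK·TP / (|TK||TP|), giving 40.02°.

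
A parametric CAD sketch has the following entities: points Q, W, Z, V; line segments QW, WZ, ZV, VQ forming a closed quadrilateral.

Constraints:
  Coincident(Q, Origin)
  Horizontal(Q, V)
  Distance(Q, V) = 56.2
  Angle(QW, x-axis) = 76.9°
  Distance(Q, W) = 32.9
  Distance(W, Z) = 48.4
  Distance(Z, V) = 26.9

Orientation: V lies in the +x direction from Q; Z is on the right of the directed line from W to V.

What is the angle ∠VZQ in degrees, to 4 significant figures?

140.1°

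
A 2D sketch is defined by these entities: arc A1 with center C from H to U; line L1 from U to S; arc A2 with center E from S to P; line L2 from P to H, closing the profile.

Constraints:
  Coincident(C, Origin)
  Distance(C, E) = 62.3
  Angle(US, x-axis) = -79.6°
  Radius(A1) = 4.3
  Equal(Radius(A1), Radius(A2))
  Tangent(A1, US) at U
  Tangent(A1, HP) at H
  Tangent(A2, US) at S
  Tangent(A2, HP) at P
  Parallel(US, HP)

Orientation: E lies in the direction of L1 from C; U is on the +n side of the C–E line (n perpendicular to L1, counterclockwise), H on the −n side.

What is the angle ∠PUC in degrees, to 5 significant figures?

82.140°

The slot axis is L1's direction at -79.6°, so u = (cos -79.6°, sin -79.6°) = (0.18052, -0.98357) and n = (−sin -79.6°, cos -79.6°) = (0.98357, 0.18052). C is at the origin and E lies 62.3 along u from C, so E = 62.3·u = (11.246, -61.277). Tangency of A1 to both parallel lines with radius 4.3 puts U and H at C ± 4.3·n: U = (4.2294, 0.77623), H = (-4.2294, -0.77623). Equal radii place S and P the same way about E: S = E + 4.3·n = (15.476, -60.500), P = E − 4.3·n = (7.0170, -62.053). Then cos ∠PUC = UP·UC / (|UP||UC|), giving 82.140°.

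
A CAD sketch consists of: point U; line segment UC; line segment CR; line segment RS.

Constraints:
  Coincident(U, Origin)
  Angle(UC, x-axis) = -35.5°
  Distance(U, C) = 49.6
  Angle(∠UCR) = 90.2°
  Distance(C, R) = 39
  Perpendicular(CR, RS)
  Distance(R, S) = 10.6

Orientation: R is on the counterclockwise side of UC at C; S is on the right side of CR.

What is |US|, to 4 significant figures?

71.82

U is at the origin; UC runs at -35.5° with length 49.6, so C = 49.6·(cos -35.5°, sin -35.5°) = (40.38, -28.80). ∠UCR = 90.2°, so CR runs at -35.5° + (180° − 90.2°) = 54.30° from the x-axis; with |CR| = 39.0, R = C + 39.0·(cos 54.30°, sin 54.30°) = (63.14, 2.868). CR ⟂ RS; with |RS| = 10.6 on the right of CR, S = R + 10.6·(0.8121, -0.5835) = (71.75, -3.317). Then |US| = |S − U| = 71.82.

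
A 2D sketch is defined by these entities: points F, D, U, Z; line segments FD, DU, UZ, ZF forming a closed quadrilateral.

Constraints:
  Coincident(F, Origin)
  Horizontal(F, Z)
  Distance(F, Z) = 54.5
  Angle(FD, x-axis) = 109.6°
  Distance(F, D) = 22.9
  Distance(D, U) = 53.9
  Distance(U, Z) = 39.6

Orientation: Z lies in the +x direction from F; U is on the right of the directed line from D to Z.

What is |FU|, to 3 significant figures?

32.2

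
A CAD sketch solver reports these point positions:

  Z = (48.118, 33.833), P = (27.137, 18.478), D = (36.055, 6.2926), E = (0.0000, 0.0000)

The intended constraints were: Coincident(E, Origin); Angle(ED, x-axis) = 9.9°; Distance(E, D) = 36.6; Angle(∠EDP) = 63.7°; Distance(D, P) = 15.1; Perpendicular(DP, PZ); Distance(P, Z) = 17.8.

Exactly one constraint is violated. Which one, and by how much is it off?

Distance(P, Z) = 17.8 — off by 8.20.

E = (0.00, 0.00) ✓; ED at 9.900° ✓; |ED| = 36.60 ✓; ∠EDP = 63.70° ✓; |DP| = 15.10 ✓; ∠(DP, PZ) = 90.00° ✓; |PZ| = 26.00 ✗.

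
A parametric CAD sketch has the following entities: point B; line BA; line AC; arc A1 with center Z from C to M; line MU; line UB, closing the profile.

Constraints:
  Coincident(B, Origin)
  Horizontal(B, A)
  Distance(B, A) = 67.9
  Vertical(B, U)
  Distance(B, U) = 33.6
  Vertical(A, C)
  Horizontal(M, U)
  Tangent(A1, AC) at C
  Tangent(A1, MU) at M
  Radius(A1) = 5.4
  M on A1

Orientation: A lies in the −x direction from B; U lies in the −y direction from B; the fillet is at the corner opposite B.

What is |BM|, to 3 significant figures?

71.0

B is at the origin; BA is horizontal with |BA| = 67.9 and A on the −x side, so A = (-67.9, 0.00). BU is vertical with |BU| = 33.6 and U on the −y side, so U = (0.00, -33.6). The virtual corner opposite B is at (-67.9, -33.6). Tangency of A1 to AC means the radius ZC is perpendicular to AC and tangency of A1 to MU means the radius ZM is perpendicular to MU, with radius 5.4, so the center Z sits 5.4 in from both sides at Z = (-62.5, -28.2). That places the tangent points at C = (-67.9, -28.2) on AC and M = (-62.5, -33.6) on MU. Then |BM| = |M − B| = 71.0.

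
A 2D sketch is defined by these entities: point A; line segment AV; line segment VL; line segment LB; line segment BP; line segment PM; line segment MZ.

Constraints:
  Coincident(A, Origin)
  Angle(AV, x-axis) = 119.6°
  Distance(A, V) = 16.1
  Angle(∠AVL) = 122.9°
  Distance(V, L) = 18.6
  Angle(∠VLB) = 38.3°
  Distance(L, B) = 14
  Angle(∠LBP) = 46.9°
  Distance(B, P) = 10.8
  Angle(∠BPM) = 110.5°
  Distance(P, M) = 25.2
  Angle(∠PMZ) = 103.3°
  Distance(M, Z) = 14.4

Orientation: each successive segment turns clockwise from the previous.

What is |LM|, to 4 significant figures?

16.74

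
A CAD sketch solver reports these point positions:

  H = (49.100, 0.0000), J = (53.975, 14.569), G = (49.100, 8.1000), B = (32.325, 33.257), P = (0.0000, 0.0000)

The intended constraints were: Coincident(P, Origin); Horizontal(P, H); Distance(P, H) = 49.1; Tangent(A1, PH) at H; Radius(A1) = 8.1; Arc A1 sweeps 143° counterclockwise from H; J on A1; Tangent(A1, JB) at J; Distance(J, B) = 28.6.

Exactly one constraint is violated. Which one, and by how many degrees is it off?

Tangent(A1, JB) at J — off by 3.80°.

P = (0.00, 0.00) ✓; P.y = 0.00, H.y = 0.00 ✓; |PH| = 49.10 ✓; ∠(GH, HP) = 90.00° ✓; |GH| = 8.100 ✓; bearing(G→J) − bearing(G→H) = 143.0° ✓; |GJ| = 8.100 ✓; ∠(GJ, JB) = 93.80° ✗; |JB| = 28.60 ✓.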